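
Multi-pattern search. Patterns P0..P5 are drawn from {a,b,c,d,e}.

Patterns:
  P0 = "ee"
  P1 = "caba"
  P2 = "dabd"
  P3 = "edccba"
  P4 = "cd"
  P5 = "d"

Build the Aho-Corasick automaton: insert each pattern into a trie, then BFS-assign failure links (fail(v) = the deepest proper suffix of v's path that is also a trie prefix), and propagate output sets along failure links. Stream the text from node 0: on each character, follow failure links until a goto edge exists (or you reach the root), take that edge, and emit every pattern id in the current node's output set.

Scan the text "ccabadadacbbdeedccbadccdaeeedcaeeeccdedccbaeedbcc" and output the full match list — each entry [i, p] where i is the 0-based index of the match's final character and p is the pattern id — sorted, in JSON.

Build:
Trie nodes:
  n0 'ε': c→3 d→7 e→1
  n1 'e': d→11 e→2
  n2 'ee': ·  [P0 ends]
  n3 'c': a→4 d→16
  n4 'ca': b→5
  n5 'cab': a→6
  n6 'caba': ·  [P1 ends]
  n7 'd': a→8  [P5 ends]
  n8 'da': b→9
  n9 'dab': d→10
  n10 'dabd': ·  [P2 ends]
  n11 'ed': c→12
  n12 'edc': c→13
  n13 'edcc': b→14
  n14 'edccb': a→15
  n15 'edccba': ·  [P3 ends]
  n16 'cd': ·  [P4 ends]

Failure links (BFS by depth):
  n1('e'): parent n0 fail=0; on 'e' 0 → fail=0;  out ∅∪∅=∅
  n3('c'): parent n0 fail=0; on 'c' 0 → fail=0;  out ∅∪∅=∅
  n7('d'): parent n0 fail=0; on 'd' 0 → fail=0;  out {5}∪∅={5}
  n2('ee'): parent n1 fail=0; on 'e' 0 → fail=1;  out {0}∪∅={0}
  n4('ca'): parent n3 fail=0; on 'a' 0 → fail=0;  out ∅∪∅=∅
  n8('da'): parent n7 fail=0; on 'a' 0 → fail=0;  out ∅∪∅=∅
  n11('ed'): parent n1 fail=0; on 'd' 0 → fail=7;  out ∅∪{5}={5}
  n16('cd'): parent n3 fail=0; on 'd' 0 → fail=7;  out {4}∪{5}={4,5}
  n5('cab'): parent n4 fail=0; on 'b' 0 → fail=0;  out ∅∪∅=∅
  n9('dab'): parent n8 fail=0; on 'b' 0 → fail=0;  out ∅∪∅=∅
  n12('edc'): parent n11 fail=7; on 'c' 7→0 → fail=3;  out ∅∪∅=∅
  n6('caba'): parent n5 fail=0; on 'a' 0 → fail=0;  out {1}∪∅={1}
  n10('dabd'): parent n9 fail=0; on 'd' 0 → fail=7;  out {2}∪{5}={2,5}
  n13('edcc'): parent n12 fail=3; on 'c' 3→0 → fail=3;  out ∅∪∅=∅
  n14('edccb'): parent n13 fail=3; on 'b' 3→0 → fail=0;  out ∅∪∅=∅
  n15('edccba'): parent n14 fail=0; on 'a' 0 → fail=0;  out {3}∪∅={3}

Scan:
[0] read 'c'  n0⇒n3
[1] read 'c'  n3⇒n3 (fail-walked)
[2] read 'a'  n3⇒n4
[3] read 'b'  n4⇒n5
[4] read 'a'  n5⇒n6  ** P1@[1:4]
[5] read 'd'  n6⇒n7 (fail-walked)  ** P5@[5:5]
[6] read 'a'  n7⇒n8
[7] read 'd'  n8⇒n7 (fail-walked)  ** P5@[7:7]
[8] read 'a'  n7⇒n8
[9] read 'c'  n8⇒n3 (fail-walked)
[10] read 'b'  n3⇒n0 (fail-walked)
[11] read 'b'  n0⇒n0
[12] read 'd'  n0⇒n7  ** P5@[12:12]
[13] read 'e'  n7⇒n1 (fail-walked)
[14] read 'e'  n1⇒n2  ** P0@[13:14]
[15] read 'd'  n2⇒n11 (fail-walked)  ** P5@[15:15]
[16] read 'c'  n11⇒n12
[17] read 'c'  n12⇒n13
[18] read 'b'  n13⇒n14
[19] read 'a'  n14⇒n15  ** P3@[14:19]
[20] read 'd'  n15⇒n7 (fail-walked)  ** P5@[20:20]
[21] read 'c'  n7⇒n3 (fail-walked)
[22] read 'c'  n3⇒n3 (fail-walked)
[23] read 'd'  n3⇒n16  ** P4@[22:23],P5@[23:23]
[24] read 'a'  n16⇒n8 (fail-walked)
[25] read 'e'  n8⇒n1 (fail-walked)
[26] read 'e'  n1⇒n2  ** P0@[25:26]
[27] read 'e'  n2⇒n2 (fail-walked)  ** P0@[26:27]
[28] read 'd'  n2⇒n11 (fail-walked)  ** P5@[28:28]
[29] read 'c'  n11⇒n12
[30] read 'a'  n12⇒n4 (fail-walked)
[31] read 'e'  n4⇒n1 (fail-walked)
[32] read 'e'  n1⇒n2  ** P0@[31:32]
[33] read 'e'  n2⇒n2 (fail-walked)  ** P0@[32:33]
[34] read 'c'  n2⇒n3 (fail-walked)
[35] read 'c'  n3⇒n3 (fail-walked)
[36] read 'd'  n3⇒n16  ** P4@[35:36],P5@[36:36]
[37] read 'e'  n16⇒n1 (fail-walked)
[38] read 'd'  n1⇒n11  ** P5@[38:38]
[39] read 'c'  n11⇒n12
[40] read 'c'  n12⇒n13
[41] read 'b'  n13⇒n14
[42] read 'a'  n14⇒n15  ** P3@[37:42]
[43] read 'e'  n15⇒n1 (fail-walked)
[44] read 'e'  n1⇒n2  ** P0@[43:44]
[45] read 'd'  n2⇒n11 (fail-walked)  ** P5@[45:45]
[46] read 'b'  n11⇒n0 (fail-walked)
[47] read 'c'  n0⇒n3
[48] read 'c'  n3⇒n3 (fail-walked)

All matches (sorted): [[4,1],[5,5],[7,5],[12,5],[14,0],[15,5],[19,3],[20,5],[23,4],[23,5],[26,0],[27,0],[28,5],[32,0],[33,0],[36,4],[36,5],[38,5],[42,3],[44,0],[45,5]]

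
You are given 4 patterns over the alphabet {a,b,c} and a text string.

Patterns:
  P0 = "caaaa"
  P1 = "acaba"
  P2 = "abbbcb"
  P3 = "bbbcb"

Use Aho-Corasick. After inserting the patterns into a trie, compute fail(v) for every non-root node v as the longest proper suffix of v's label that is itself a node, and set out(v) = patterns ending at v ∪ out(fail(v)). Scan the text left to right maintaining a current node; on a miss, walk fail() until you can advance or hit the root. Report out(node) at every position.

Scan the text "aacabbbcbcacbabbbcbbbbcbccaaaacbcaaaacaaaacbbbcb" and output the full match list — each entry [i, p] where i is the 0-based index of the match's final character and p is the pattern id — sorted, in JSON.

Construct AC machine:
Trie (insert patterns):
  n0 'ε': a→6 b→16 c→1
  n1 'c': a→2
  n2 'ca': a→3
  n3 'caa': a→4
  n4 'caaa': a→5
  n5 'caaaa': ·  ←P0
  n6 'a': b→11 c→7
  n7 'ac': a→8
  n8 'aca': b→9
  n9 'acab': a→10
  n10 'acaba': ·  ←P1
  n11 'ab': b→12
  n12 'abb': b→13
  n13 'abbb': c→14
  n14 'abbbc': b→15
  n15 'abbbcb': ·  ←P2
  n16 'b': b→17
  n17 'bb': b→18
  n18 'bbb': c→19
  n19 'bbbc': b→20
  n20 'bbbcb': ·  ←P3

Failure links (BFS by depth):
  n1('c'): parent n0 fail=0; on 'c' 0 → fail=0;  out ∅∪∅=∅
  n6('a'): parent n0 fail=0; on 'a' 0 → fail=0;  out ∅∪∅=∅
  n16('b'): parent n0 fail=0; on 'b' 0 → fail=0;  out ∅∪∅=∅
  n2('ca'): parent n1 fail=0; on 'a' 0 → fail=6;  out ∅∪∅=∅
  n7('ac'): parent n6 fail=0; on 'c' 0 → fail=1;  out ∅∪∅=∅
  n11('ab'): parent n6 fail=0; on 'b' 0 → fail=16;  out ∅∪∅=∅
  n17('bb'): parent n16 fail=0; on 'b' 0 → fail=16;  out ∅∪∅=∅
  n3('caa'): parent n2 fail=6; on 'a' 6→0 → fail=6;  out ∅∪∅=∅
  n8('aca'): parent n7 fail=1; on 'a' 1 → fail=2;  out ∅∪∅=∅
  n12('abb'): parent n11 fail=16; on 'b' 16 → fail=17;  out ∅∪∅=∅
  n18('bbb'): parent n17 fail=16; on 'b' 16 → fail=17;  out ∅∪∅=∅
  n4('caaa'): parent n3 fail=6; on 'a' 6→0 → fail=6;  out ∅∪∅=∅
  n9('acab'): parent n8 fail=2; on 'b' 2→6 → fail=11;  out ∅∪∅=∅
  n13('abbb'): parent n12 fail=17; on 'b' 17 → fail=18;  out ∅∪∅=∅
  n19('bbbc'): parent n18 fail=17; on 'c' 17→16→0 → fail=1;  out ∅∪∅=∅
  n5('caaaa'): parent n4 fail=6; on 'a' 6→0 → fail=6;  out {0}∪∅={0}
  n10('acaba'): parent n9 fail=11; on 'a' 11→16→0 → fail=6;  out {1}∪∅={1}
  n14('abbbc'): parent n13 fail=18; on 'c' 18 → fail=19;  out ∅∪∅=∅
  n20('bbbcb'): parent n19 fail=1; on 'b' 1→0 → fail=16;  out {3}∪∅={3}
  n15('abbbcb'): parent n14 fail=19; on 'b' 19 → fail=20;  out {2}∪{3}={2,3}

Run:
pos 0 'a': at 6
pos 1 'a': at 6 ·f
pos 2 'c': at 7
pos 3 'a': at 8
pos 4 'b': at 9
pos 5 'b': at 12 ·f
pos 6 'b': at 13
pos 7 'c': at 14
pos 8 'b': at 15  ** P2@[3:8],P3@[4:8]
pos 9 'c': at 1 ·f
pos 10 'a': at 2
pos 11 'c': at 7 ·f
pos 12 'b': at 16 ·f
pos 13 'a': at 6 ·f
pos 14 'b': at 11
pos 15 'b': at 12
pos 16 'b': at 13
pos 17 'c': at 14
pos 18 'b': at 15  ** P2@[13:18],P3@[14:18]
pos 19 'b': at 17 ·f
pos 20 'b': at 18
pos 21 'b': at 18 ·f
pos 22 'c': at 19
pos 23 'b': at 20  ** P3@[19:23]
pos 24 'c': at 1 ·f
pos 25 'c': at 1 ·f
pos 26 'a': at 2
pos 27 'a': at 3
pos 28 'a': at 4
pos 29 'a': at 5  ** P0@[25:29]
pos 30 'c': at 7 ·f
pos 31 'b': at 16 ·f
pos 32 'c': at 1 ·f
pos 33 'a': at 2
pos 34 'a': at 3
pos 35 'a': at 4
pos 36 'a': at 5  ** P0@[32:36]
pos 37 'c': at 7 ·f
pos 38 'a': at 8
pos 39 'a': at 3 ·f
pos 40 'a': at 4
pos 41 'a': at 5  ** P0@[37:41]
pos 42 'c': at 7 ·f
pos 43 'b': at 16 ·f
pos 44 'b': at 17
pos 45 'b': at 18
pos 46 'c': at 19
pos 47 'b': at 20  ** P3@[43:47]

Matches: [[8,2],[8,3],[18,2],[18,3],[23,3],[29,0],[36,0],[41,0],[47,3]]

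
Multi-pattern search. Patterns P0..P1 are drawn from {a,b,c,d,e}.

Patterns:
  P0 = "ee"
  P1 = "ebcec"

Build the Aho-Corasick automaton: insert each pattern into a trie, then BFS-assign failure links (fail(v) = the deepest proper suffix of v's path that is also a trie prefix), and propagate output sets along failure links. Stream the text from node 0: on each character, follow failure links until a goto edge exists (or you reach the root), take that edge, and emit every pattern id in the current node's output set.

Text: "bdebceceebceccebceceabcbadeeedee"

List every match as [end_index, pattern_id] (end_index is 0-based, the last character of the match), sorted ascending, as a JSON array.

Build:
Trie (insert patterns):
  n0 'ε': e→1
  n1 'e': b→3 e→2
  n2 'ee': ·  ←P0
  n3 'eb': c→4
  n4 'ebc': e→5
  n5 'ebce': c→6
  n6 'ebcec': ·  ←P1

BFS fail/out derivation:
  fail(1) 'e': from fail(0)=0 chase 'e': 0 ⇒ 0;  out=∅∪out(0)=∅
  fail(2) 'ee': from fail(1)=0 chase 'e': 0 ⇒ 1;  out={0}∪out(1)={0}
  fail(3) 'eb': from fail(1)=0 chase 'b': 0 ⇒ 0;  out=∅∪out(0)=∅
  fail(4) 'ebc': from fail(3)=0 chase 'c': 0 ⇒ 0;  out=∅∪out(0)=∅
  fail(5) 'ebce': from fail(4)=0 chase 'e': 0 ⇒ 1;  out=∅∪out(1)=∅
  fail(6) 'ebcec': from fail(5)=1 chase 'c': 1→0 ⇒ 0;  out={1}∪out(0)={1}

Text stream:
i=0 'b': node 0→0
i=1 'd': node 0→0
i=2 'e': node 0→1
i=3 'b': node 1→3
i=4 'c': node 3→4
i=5 'e': node 4→5
i=6 'c': node 5→6  ** P1@[2:6]
i=7 'e': node 6→1 (via fail)
i=8 'e': node 1→2  ** P0@[7:8]
i=9 'b': node 2→3 (via fail)
i=10 'c': node 3→4
i=11 'e': node 4→5
i=12 'c': node 5→6  ** P1@[8:12]
i=13 'c': node 6→0 (via fail)
i=14 'e': node 0→1
i=15 'b': node 1→3
i=16 'c': node 3→4
i=17 'e': node 4→5
i=18 'c': node 5→6  ** P1@[14:18]
i=19 'e': node 6→1 (via fail)
i=20 'a': node 1→0 (via fail)
i=21 'b': node 0→0
i=22 'c': node 0→0
i=23 'b': node 0→0
i=24 'a': node 0→0
i=25 'd': node 0→0
i=26 'e': node 0→1
i=27 'e': node 1→2  ** P0@[26:27]
i=28 'e': node 2→2 (via fail)  ** P0@[27:28]
i=29 'd': node 2→0 (via fail)
i=30 'e': node 0→1
i=31 'e': node 1→2  ** P0@[30:31]

Result: [[6,1],[8,0],[12,1],[18,1],[27,0],[28,0],[31,0]]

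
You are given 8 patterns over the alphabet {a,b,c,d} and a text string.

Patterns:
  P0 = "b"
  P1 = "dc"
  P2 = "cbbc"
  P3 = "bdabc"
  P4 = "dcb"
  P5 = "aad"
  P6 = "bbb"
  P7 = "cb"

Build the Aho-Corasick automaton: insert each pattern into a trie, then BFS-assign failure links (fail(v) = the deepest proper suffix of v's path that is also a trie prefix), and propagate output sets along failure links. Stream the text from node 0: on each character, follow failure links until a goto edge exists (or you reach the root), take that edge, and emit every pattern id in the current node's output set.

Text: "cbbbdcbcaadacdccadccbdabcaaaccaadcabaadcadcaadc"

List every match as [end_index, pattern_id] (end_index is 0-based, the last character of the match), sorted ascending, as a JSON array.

Build automaton:
Trie (insert patterns):
  0='ε' goto a→13 b→1 c→4 d→2
  1='b' goto b→16 d→8  [P0 ends]
  2='d' goto c→3
  3='dc' goto b→12  [P1 ends]
  4='c' goto b→5
  5='cb' goto b→6  [P7 ends]
  6='cbb' goto c→7
  7='cbbc' goto ·  [P2 ends]
  8='bd' goto a→9
  9='bda' goto b→10
  10='bdab' goto c→11
  11='bdabc' goto ·  [P3 ends]
  12='dcb' goto ·  [P4 ends]
  13='a' goto a→14
  14='aa' goto d→15
  15='aad' goto ·  [P5 ends]
  16='bb' goto b→17
  17='bbb' goto ·  [P6 ends]

BFS fail/out derivation:
  n1('b'): parent n0 fail=0; on 'b' 0 → fail=0;  out {0}∪∅={0}
  n2('d'): parent n0 fail=0; on 'd' 0 → fail=0;  out ∅∪∅=∅
  n4('c'): parent n0 fail=0; on 'c' 0 → fail=0;  out ∅∪∅=∅
  n13('a'): parent n0 fail=0; on 'a' 0 → fail=0;  out ∅∪∅=∅
  n3('dc'): parent n2 fail=0; on 'c' 0 → fail=4;  out {1}∪∅={1}
  n5('cb'): parent n4 fail=0; on 'b' 0 → fail=1;  out {7}∪{0}={0,7}
  n8('bd'): parent n1 fail=0; on 'd' 0 → fail=2;  out ∅∪∅=∅
  n14('aa'): parent n13 fail=0; on 'a' 0 → fail=13;  out ∅∪∅=∅
  n16('bb'): parent n1 fail=0; on 'b' 0 → fail=1;  out ∅∪{0}={0}
  n6('cbb'): parent n5 fail=1; on 'b' 1 → fail=16;  out ∅∪{0}={0}
  n9('bda'): parent n8 fail=2; on 'a' 2→0 → fail=13;  out ∅∪∅=∅
  n12('dcb'): parent n3 fail=4; on 'b' 4 → fail=5;  out {4}∪{0,7}={0,4,7}
  n15('aad'): parent n14 fail=13; on 'd' 13→0 → fail=2;  out {5}∪∅={5}
  n17('bbb'): parent n16 fail=1; on 'b' 1 → fail=16;  out {6}∪{0}={0,6}
  n7('cbbc'): parent n6 fail=16; on 'c' 16→1→0 → fail=4;  out {2}∪∅={2}
  n10('bdab'): parent n9 fail=13; on 'b' 13→0 → fail=1;  out ∅∪{0}={0}
  n11('bdabc'): parent n10 fail=1; on 'c' 1→0 → fail=4;  out {3}∪∅={3}

Text stream:
[0] read 'c'  n0⇒n4
[1] read 'b'  n4⇒n5  → match P0@[1:1],P7@[0:1]
[2] read 'b'  n5⇒n6  → match P0@[2:2]
[3] read 'b'  n6⇒n17 ·f  → match P0@[3:3],P6@[1:3]
[4] read 'd'  n17⇒n8 ·f
[5] read 'c'  n8⇒n3 ·f  → match P1@[4:5]
[6] read 'b'  n3⇒n12  → match P0@[6:6],P4@[4:6],P7@[5:6]
[7] read 'c'  n12⇒n4 ·f
[8] read 'a'  n4⇒n13 ·f
[9] read 'a'  n13⇒n14
[10] read 'd'  n14⇒n15  → match P5@[8:10]
[11] read 'a'  n15⇒n13 ·f
[12] read 'c'  n13⇒n4 ·f
[13] read 'd'  n4⇒n2 ·f
[14] read 'c'  n2⇒n3  → match P1@[13:14]
[15] read 'c'  n3⇒n4 ·f
[16] read 'a'  n4⇒n13 ·f
[17] read 'd'  n13⇒n2 ·f
[18] read 'c'  n2⇒n3  → match P1@[17:18]
[19] read 'c'  n3⇒n4 ·f
[20] read 'b'  n4⇒n5  → match P0@[20:20],P7@[19:20]
[21] read 'd'  n5⇒n8 ·f
[22] read 'a'  n8⇒n9
[23] read 'b'  n9⇒n10  → match P0@[23:23]
[24] read 'c'  n10⇒n11  → match P3@[20:24]
[25] read 'a'  n11⇒n13 ·f
[26] read 'a'  n13⇒n14
[27] read 'a'  n14⇒n14 ·f
[28] read 'c'  n14⇒n4 ·f
[29] read 'c'  n4⇒n4 ·f
[30] read 'a'  n4⇒n13 ·f
[31] read 'a'  n13⇒n14
[32] read 'd'  n14⇒n15  → match P5@[30:32]
[33] read 'c'  n15⇒n3 ·f  → match P1@[32:33]
[34] read 'a'  n3⇒n13 ·f
[35] read 'b'  n13⇒n1 ·f  → match P0@[35:35]
[36] read 'a'  n1⇒n13 ·f
[37] read 'a'  n13⇒n14
[38] read 'd'  n14⇒n15  → match P5@[36:38]
[39] read 'c'  n15⇒n3 ·f  → match P1@[38:39]
[40] read 'a'  n3⇒n13 ·f
[41] read 'd'  n13⇒n2 ·f
[42] read 'c'  n2⇒n3  → match P1@[41:42]
[43] read 'a'  n3⇒n13 ·f
[44] read 'a'  n13⇒n14
[45] read 'd'  n14⇒n15  → match P5@[43:45]
[46] read 'c'  n15⇒n3 ·f  → match P1@[45:46]

All matches (sorted): [[1,0],[1,7],[2,0],[3,0],[3,6],[5,1],[6,0],[6,4],[6,7],[10,5],[14,1],[18,1],[20,0],[20,7],[23,0],[24,3],[32,5],[33,1],[35,0],[38,5],[39,1],[42,1],[45,5],[46,1]]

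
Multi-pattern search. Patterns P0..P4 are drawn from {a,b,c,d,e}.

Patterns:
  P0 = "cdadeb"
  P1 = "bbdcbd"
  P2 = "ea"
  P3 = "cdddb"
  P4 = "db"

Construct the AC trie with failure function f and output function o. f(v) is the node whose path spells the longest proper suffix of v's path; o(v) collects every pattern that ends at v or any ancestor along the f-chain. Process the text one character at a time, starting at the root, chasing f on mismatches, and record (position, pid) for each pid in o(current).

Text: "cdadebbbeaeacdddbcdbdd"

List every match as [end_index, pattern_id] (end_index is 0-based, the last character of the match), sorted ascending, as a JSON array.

Build automaton:
Trie nodes:
  n0 'ε': b→7 c→1 d→18 e→13
  n1 'c': d→2
  n2 'cd': a→3 d→15
  n3 'cda': d→4
  n4 'cdad': e→5
  n5 'cdade': b→6
  n6 'cdadeb': ·  ←P0
  n7 'b': b→8
  n8 'bb': d→9
  n9 'bbd': c→10
  n10 'bbdc': b→11
  n11 'bbdcb': d→12
  n12 'bbdcbd': ·  ←P1
  n13 'e': a→14
  n14 'ea': ·  ←P2
  n15 'cdd': d→16
  n16 'cddd': b→17
  n17 'cdddb': ·  ←P3
  n18 'd': b→19
  n19 'db': ·  ←P4

Failure links (BFS by depth):
  n1('c'): parent n0 fail=0; on 'c' 0 → fail=0;  out ∅∪∅=∅
  n7('b'): parent n0 fail=0; on 'b' 0 → fail=0;  out ∅∪∅=∅
  n13('e'): parent n0 fail=0; on 'e' 0 → fail=0;  out ∅∪∅=∅
  n18('d'): parent n0 fail=0; on 'd' 0 → fail=0;  out ∅∪∅=∅
  n2('cd'): parent n1 fail=0; on 'd' 0 → fail=18;  out ∅∪∅=∅
  n8('bb'): parent n7 fail=0; on 'b' 0 → fail=7;  out ∅∪∅=∅
  n14('ea'): parent n13 fail=0; on 'a' 0 → fail=0;  out {2}∪∅={2}
  n19('db'): parent n18 fail=0; on 'b' 0 → fail=7;  out {4}∪∅={4}
  n3('cda'): parent n2 fail=18; on 'a' 18→0 → fail=0;  out ∅∪∅=∅
  n9('bbd'): parent n8 fail=7; on 'd' 7→0 → fail=18;  out ∅∪∅=∅
  n15('cdd'): parent n2 fail=18; on 'd' 18→0 → fail=18;  out ∅∪∅=∅
  n4('cdad'): parent n3 fail=0; on 'd' 0 → fail=18;  out ∅∪∅=∅
  n10('bbdc'): parent n9 fail=18; on 'c' 18→0 → fail=1;  out ∅∪∅=∅
  n16('cddd'): parent n15 fail=18; on 'd' 18→0 → fail=18;  out ∅∪∅=∅
  n5('cdade'): parent n4 fail=18; on 'e' 18→0 → fail=13;  out ∅∪∅=∅
  n11('bbdcb'): parent n10 fail=1; on 'b' 1→0 → fail=7;  out ∅∪∅=∅
  n17('cdddb'): parent n16 fail=18; on 'b' 18 → fail=19;  out {3}∪{4}={3,4}
  n6('cdadeb'): parent n5 fail=13; on 'b' 13→0 → fail=7;  out {0}∪∅={0}
  n12('bbdcbd'): parent n11 fail=7; on 'd' 7→0 → fail=18;  out {1}∪∅={1}

Scan:
[0] read 'c'  n0⇒n1
[1] read 'd'  n1⇒n2
[2] read 'a'  n2⇒n3
[3] read 'd'  n3⇒n4
[4] read 'e'  n4⇒n5
[5] read 'b'  n5⇒n6  ** P0@[0:5]
[6] read 'b'  n6⇒n8 (fail-walked)
[7] read 'b'  n8⇒n8 (fail-walked)
[8] read 'e'  n8⇒n13 (fail-walked)
[9] read 'a'  n13⇒n14  ** P2@[8:9]
[10] read 'e'  n14⇒n13 (fail-walked)
[11] read 'a'  n13⇒n14  ** P2@[10:11]
[12] read 'c'  n14⇒n1 (fail-walked)
[13] read 'd'  n1⇒n2
[14] read 'd'  n2⇒n15
[15] read 'd'  n15⇒n16
[16] read 'b'  n16⇒n17  ** P3@[12:16],P4@[15:16]
[17] read 'c'  n17⇒n1 (fail-walked)
[18] read 'd'  n1⇒n2
[19] read 'b'  n2⇒n19 (fail-walked)  ** P4@[18:19]
[20] read 'd'  n19⇒n18 (fail-walked)
[21] read 'd'  n18⇒n18 (fail-walked)

Result: [[5,0],[9,2],[11,2],[16,3],[16,4],[19,4]]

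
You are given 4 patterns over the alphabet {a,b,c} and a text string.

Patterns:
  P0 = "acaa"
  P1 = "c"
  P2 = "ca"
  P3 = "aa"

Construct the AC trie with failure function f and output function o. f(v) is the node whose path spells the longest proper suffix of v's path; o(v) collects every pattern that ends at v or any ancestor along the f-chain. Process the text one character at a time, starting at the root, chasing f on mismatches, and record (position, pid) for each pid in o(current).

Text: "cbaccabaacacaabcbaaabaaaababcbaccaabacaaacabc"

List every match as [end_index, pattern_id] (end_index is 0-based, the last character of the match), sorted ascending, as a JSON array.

Build automaton:
Trie (insert patterns):
  n0 'ε': a→1 c→5
  n1 'a': a→7 c→2
  n2 'ac': a→3
  n3 'aca': a→4
  n4 'acaa': ·  [P0 ends]
  n5 'c': a→6  [P1 ends]
  n6 'ca': ·  [P2 ends]
  n7 'aa': ·  [P3 ends]

BFS fail/out derivation:
  n1('a'): parent n0 fail=0; on 'a' 0 → fail=0;  out ∅∪∅=∅
  n5('c'): parent n0 fail=0; on 'c' 0 → fail=0;  out {1}∪∅={1}
  n2('ac'): parent n1 fail=0; on 'c' 0 → fail=5;  out ∅∪{1}={1}
  n6('ca'): parent n5 fail=0; on 'a' 0 → fail=1;  out {2}∪∅={2}
  n7('aa'): parent n1 fail=0; on 'a' 0 → fail=1;  out {3}∪∅={3}
  n3('aca'): parent n2 fail=5; on 'a' 5 → fail=6;  out ∅∪{2}={2}
  n4('acaa'): parent n3 fail=6; on 'a' 6→1 → fail=7;  out {0}∪{3}={0,3}

Scan:
[0] read 'c'  n0⇒n5  → match P1@[0:0]
[1] read 'b'  n5⇒n0 (via fail)
[2] read 'a'  n0⇒n1
[3] read 'c'  n1⇒n2  → match P1@[3:3]
[4] read 'c'  n2⇒n5 (via fail)  → match P1@[4:4]
[5] read 'a'  n5⇒n6  → match P2@[4:5]
[6] read 'b'  n6⇒n0 (via fail)
[7] read 'a'  n0⇒n1
[8] read 'a'  n1⇒n7  → match P3@[7:8]
[9] read 'c'  n7⇒n2 (via fail)  → match P1@[9:9]
[10] read 'a'  n2⇒n3  → match P2@[9:10]
[11] read 'c'  n3⇒n2 (via fail)  → match P1@[11:11]
[12] read 'a'  n2⇒n3  → match P2@[11:12]
[13] read 'a'  n3⇒n4  → match P0@[10:13],P3@[12:13]
[14] read 'b'  n4⇒n0 (via fail)
[15] read 'c'  n0⇒n5  → match P1@[15:15]
[16] read 'b'  n5⇒n0 (via fail)
[17] read 'a'  n0⇒n1
[18] read 'a'  n1⇒n7  → match P3@[17:18]
[19] read 'a'  n7⇒n7 (via fail)  → match P3@[18:19]
[20] read 'b'  n7⇒n0 (via fail)
[21] read 'a'  n0⇒n1
[22] read 'a'  n1⇒n7  → match P3@[21:22]
[23] read 'a'  n7⇒n7 (via fail)  → match P3@[22:23]
[24] read 'a'  n7⇒n7 (via fail)  → match P3@[23:24]
[25] read 'b'  n7⇒n0 (via fail)
[26] read 'a'  n0⇒n1
[27] read 'b'  n1⇒n0 (via fail)
[28] read 'c'  n0⇒n5  → match P1@[28:28]
[29] read 'b'  n5⇒n0 (via fail)
[30] read 'a'  n0⇒n1
[31] read 'c'  n1⇒n2  → match P1@[31:31]
[32] read 'c'  n2⇒n5 (via fail)  → match P1@[32:32]
[33] read 'a'  n5⇒n6  → match P2@[32:33]
[34] read 'a'  n6⇒n7 (via fail)  → match P3@[33:34]
[35] read 'b'  n7⇒n0 (via fail)
[36] read 'a'  n0⇒n1
[37] read 'c'  n1⇒n2  → match P1@[37:37]
[38] read 'a'  n2⇒n3  → match P2@[37:38]
[39] read 'a'  n3⇒n4  → match P0@[36:39],P3@[38:39]
[40] read 'a'  n4⇒n7 (via fail)  → match P3@[39:40]
[41] read 'c'  n7⇒n2 (via fail)  → match P1@[41:41]
[42] read 'a'  n2⇒n3  → match P2@[41:42]
[43] read 'b'  n3⇒n0 (via fail)
[44] read 'c'  n0⇒n5  → match P1@[44:44]

Matches: [[0,1],[3,1],[4,1],[5,2],[8,3],[9,1],[10,2],[11,1],[12,2],[13,0],[13,3],[15,1],[18,3],[19,3],[22,3],[23,3],[24,3],[28,1],[31,1],[32,1],[33,2],[34,3],[37,1],[38,2],[39,0],[39,3],[40,3],[41,1],[42,2],[44,1]]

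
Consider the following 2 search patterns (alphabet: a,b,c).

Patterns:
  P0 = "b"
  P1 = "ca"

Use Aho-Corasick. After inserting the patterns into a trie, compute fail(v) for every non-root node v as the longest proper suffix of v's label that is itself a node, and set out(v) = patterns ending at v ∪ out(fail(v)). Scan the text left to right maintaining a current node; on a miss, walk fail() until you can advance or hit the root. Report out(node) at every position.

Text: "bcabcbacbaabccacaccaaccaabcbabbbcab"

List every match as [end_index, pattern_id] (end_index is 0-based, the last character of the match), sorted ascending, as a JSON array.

Build:
Trie nodes:
  0='ε' goto b→1 c→2
  1='b' goto ·  [P0 ends]
  2='c' goto a→3
  3='ca' goto ·  [P1 ends]

BFS fail/out derivation:
  n1('b'): parent n0 fail=0; on 'b' 0 → fail=0;  out {0}∪∅={0}
  n2('c'): parent n0 fail=0; on 'c' 0 → fail=0;  out ∅∪∅=∅
  n3('ca'): parent n2 fail=0; on 'a' 0 → fail=0;  out {1}∪∅={1}

Run:
i=0 'b': node 0→1  ** P0@[0:0]
i=1 'c': node 1→2 ·f
i=2 'a': node 2→3  ** P1@[1:2]
i=3 'b': node 3→1 ·f  ** P0@[3:3]
i=4 'c': node 1→2 ·f
i=5 'b': node 2→1 ·f  ** P0@[5:5]
i=6 'a': node 1→0 ·f
i=7 'c': node 0→2
i=8 'b': node 2→1 ·f  ** P0@[8:8]
i=9 'a': node 1→0 ·f
i=10 'a': node 0→0
i=11 'b': node 0→1  ** P0@[11:11]
i=12 'c': node 1→2 ·f
i=13 'c': node 2→2 ·f
i=14 'a': node 2→3  ** P1@[13:14]
i=15 'c': node 3→2 ·f
i=16 'a': node 2→3  ** P1@[15:16]
i=17 'c': node 3→2 ·f
i=18 'c': node 2→2 ·f
i=19 'a': node 2→3  ** P1@[18:19]
i=20 'a': node 3→0 ·f
i=21 'c': node 0→2
i=22 'c': node 2→2 ·f
i=23 'a': node 2→3  ** P1@[22:23]
i=24 'a': node 3→0 ·f
i=25 'b': node 0→1  ** P0@[25:25]
i=26 'c': node 1→2 ·f
i=27 'b': node 2→1 ·f  ** P0@[27:27]
i=28 'a': node 1→0 ·f
i=29 'b': node 0→1  ** P0@[29:29]
i=30 'b': node 1→1 ·f  ** P0@[30:30]
i=31 'b': node 1→1 ·f  ** P0@[31:31]
i=32 'c': node 1→2 ·f
i=33 'a': node 2→3  ** P1@[32:33]
i=34 'b': node 3→1 ·f  ** P0@[34:34]

Matches: [[0,0],[2,1],[3,0],[5,0],[8,0],[11,0],[14,1],[16,1],[19,1],[23,1],[25,0],[27,0],[29,0],[30,0],[31,0],[33,1],[34,0]]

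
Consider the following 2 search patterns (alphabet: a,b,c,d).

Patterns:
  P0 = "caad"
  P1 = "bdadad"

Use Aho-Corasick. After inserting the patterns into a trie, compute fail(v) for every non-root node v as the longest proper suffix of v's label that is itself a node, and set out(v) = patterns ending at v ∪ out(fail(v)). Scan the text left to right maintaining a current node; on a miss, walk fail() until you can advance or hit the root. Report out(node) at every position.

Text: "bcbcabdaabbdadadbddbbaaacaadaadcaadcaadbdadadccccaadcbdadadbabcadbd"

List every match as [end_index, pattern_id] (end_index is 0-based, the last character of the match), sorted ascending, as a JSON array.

Build:
Trie (insert patterns):
  0='ε' goto b→5 c→1
  1='c' goto a→2
  2='ca' goto a→3
  3='caa' goto d→4
  4='caad' goto ·  ←P0
  5='b' goto d→6
  6='bd' goto a→7
  7='bda' goto d→8
  8='bdad' goto a→9
  9='bdada' goto d→10
  10='bdadad' goto ·  ←P1

Failure links (BFS by depth):
  n1('c'): parent n0 fail=0; on 'c' 0 → fail=0;  out ∅∪∅=∅
  n5('b'): parent n0 fail=0; on 'b' 0 → fail=0;  out ∅∪∅=∅
  n2('ca'): parent n1 fail=0; on 'a' 0 → fail=0;  out ∅∪∅=∅
  n6('bd'): parent n5 fail=0; on 'd' 0 → fail=0;  out ∅∪∅=∅
  n3('caa'): parent n2 fail=0; on 'a' 0 → fail=0;  out ∅∪∅=∅
  n7('bda'): parent n6 fail=0; on 'a' 0 → fail=0;  out ∅∪∅=∅
  n4('caad'): parent n3 fail=0; on 'd' 0 → fail=0;  out {0}∪∅={0}
  n8('bdad'): parent n7 fail=0; on 'd' 0 → fail=0;  out ∅∪∅=∅
  n9('bdada'): parent n8 fail=0; on 'a' 0 → fail=0;  out ∅∪∅=∅
  n10('bdadad'): parent n9 fail=0; on 'd' 0 → fail=0;  out {1}∪∅={1}

Scan:
i=0 'b': node 0→5
i=1 'c': node 5→1 (via fail)
i=2 'b': node 1→5 (via fail)
i=3 'c': node 5→1 (via fail)
i=4 'a': node 1→2
i=5 'b': node 2→5 (via fail)
i=6 'd': node 5→6
i=7 'a': node 6→7
i=8 'a': node 7→0 (via fail)
i=9 'b': node 0→5
i=10 'b': node 5→5 (via fail)
i=11 'd': node 5→6
i=12 'a': node 6→7
i=13 'd': node 7→8
i=14 'a': node 8→9
i=15 'd': node 9→10  ** P1@[10:15]
i=16 'b': node 10→5 (via fail)
i=17 'd': node 5→6
i=18 'd': node 6→0 (via fail)
i=19 'b': node 0→5
i=20 'b': node 5→5 (via fail)
i=21 'a': node 5→0 (via fail)
i=22 'a': node 0→0
i=23 'a': node 0→0
i=24 'c': node 0→1
i=25 'a': node 1→2
i=26 'a': node 2→3
i=27 'd': node 3→4  ** P0@[24:27]
i=28 'a': node 4→0 (via fail)
i=29 'a': node 0→0
i=30 'd': node 0→0
i=31 'c': node 0→1
i=32 'a': node 1→2
i=33 'a': node 2→3
i=34 'd': node 3→4  ** P0@[31:34]
i=35 'c': node 4→1 (via fail)
i=36 'a': node 1→2
i=37 'a': node 2→3
i=38 'd': node 3→4  ** P0@[35:38]
i=39 'b': node 4→5 (via fail)
i=40 'd': node 5→6
i=41 'a': node 6→7
i=42 'd': node 7→8
i=43 'a': node 8→9
i=44 'd': node 9→10  ** P1@[39:44]
i=45 'c': node 10→1 (via fail)
i=46 'c': node 1→1 (via fail)
i=47 'c': node 1→1 (via fail)
i=48 'c': node 1→1 (via fail)
i=49 'a': node 1→2
i=50 'a': node 2→3
i=51 'd': node 3→4  ** P0@[48:51]
i=52 'c': node 4→1 (via fail)
i=53 'b': node 1→5 (via fail)
i=54 'd': node 5→6
i=55 'a': node 6→7
i=56 'd': node 7→8
i=57 'a': node 8→9
i=58 'd': node 9→10  ** P1@[53:58]
i=59 'b': node 10→5 (via fail)
i=60 'a': node 5→0 (via fail)
i=61 'b': node 0→5
i=62 'c': node 5→1 (via fail)
i=63 'a': node 1→2
i=64 'd': node 2→0 (via fail)
i=65 'b': node 0→5
i=66 'd': node 5→6

All matches (sorted): [[15,1],[27,0],[34,0],[38,0],[44,1],[51,0],[58,1]]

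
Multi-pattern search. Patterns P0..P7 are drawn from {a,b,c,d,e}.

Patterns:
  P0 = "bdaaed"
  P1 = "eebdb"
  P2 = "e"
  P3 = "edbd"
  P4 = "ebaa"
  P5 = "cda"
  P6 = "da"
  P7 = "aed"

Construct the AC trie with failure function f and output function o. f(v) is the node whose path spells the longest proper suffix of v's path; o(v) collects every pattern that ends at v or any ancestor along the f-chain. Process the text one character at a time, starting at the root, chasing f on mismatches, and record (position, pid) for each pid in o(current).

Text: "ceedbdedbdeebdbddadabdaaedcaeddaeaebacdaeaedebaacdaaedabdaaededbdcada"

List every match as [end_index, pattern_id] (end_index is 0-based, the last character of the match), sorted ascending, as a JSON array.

Build:
Trie nodes:
  n0 'ε': a→23 b→1 c→18 d→21 e→7
  n1 'b': d→2
  n2 'bd': a→3
  n3 'bda': a→4
  n4 'bdaa': e→5
  n5 'bdaae': d→6
  n6 'bdaaed': ·  ←P0
  n7 'e': b→15 d→12 e→8  ←P2
  n8 'ee': b→9
  n9 'eeb': d→10
  n10 'eebd': b→11
  n11 'eebdb': ·  ←P1
  n12 'ed': b→13
  n13 'edb': d→14
  n14 'edbd': ·  ←P3
  n15 'eb': a→16
  n16 'eba': a→17
  n17 'ebaa': ·  ←P4
  n18 'c': d→19
  n19 'cd': a→20
  n20 'cda': ·  ←P5
  n21 'd': a→22
  n22 'da': ·  ←P6
  n23 'a': e→24
  n24 'ae': d→25
  n25 'aed': ·  ←P7

Failure links (BFS by depth):
  fail(1) 'b': from fail(0)=0 chase 'b': 0 ⇒ 0;  out=∅∪out(0)=∅
  fail(7) 'e': from fail(0)=0 chase 'e': 0 ⇒ 0;  out={2}∪out(0)={2}
  fail(18) 'c': from fail(0)=0 chase 'c': 0 ⇒ 0;  out=∅∪out(0)=∅
  fail(21) 'd': from fail(0)=0 chase 'd': 0 ⇒ 0;  out=∅∪out(0)=∅
  fail(23) 'a': from fail(0)=0 chase 'a': 0 ⇒ 0;  out=∅∪out(0)=∅
  fail(2) 'bd': from fail(1)=0 chase 'd': 0 ⇒ 21;  out=∅∪out(21)=∅
  fail(8) 'ee': from fail(7)=0 chase 'e': 0 ⇒ 7;  out=∅∪out(7)={2}
  fail(12) 'ed': from fail(7)=0 chase 'd': 0 ⇒ 21;  out=∅∪out(21)=∅
  fail(15) 'eb': from fail(7)=0 chase 'b': 0 ⇒ 1;  out=∅∪out(1)=∅
  fail(19) 'cd': from fail(18)=0 chase 'd': 0 ⇒ 21;  out=∅∪out(21)=∅
  fail(22) 'da': from fail(21)=0 chase 'a': 0 ⇒ 23;  out={6}∪out(23)={6}
  fail(24) 'ae': from fail(23)=0 chase 'e': 0 ⇒ 7;  out=∅∪out(7)={2}
  fail(3) 'bda': from fail(2)=21 chase 'a': 21 ⇒ 22;  out=∅∪out(22)={6}
  fail(9) 'eeb': from fail(8)=7 chase 'b': 7 ⇒ 15;  out=∅∪out(15)=∅
  fail(13) 'edb': from fail(12)=21 chase 'b': 21→0 ⇒ 1;  out=∅∪out(1)=∅
  fail(16) 'eba': from fail(15)=1 chase 'a': 1→0 ⇒ 23;  out=∅∪out(23)=∅
  fail(20) 'cda': from fail(19)=21 chase 'a': 21 ⇒ 22;  out={5}∪out(22)={5,6}
  fail(25) 'aed': from fail(24)=7 chase 'd': 7 ⇒ 12;  out={7}∪out(12)={7}
  fail(4) 'bdaa': from fail(3)=22 chase 'a': 22→23→0 ⇒ 23;  out=∅∪out(23)=∅
  fail(10) 'eebd': from fail(9)=15 chase 'd': 15→1 ⇒ 2;  out=∅∪out(2)=∅
  fail(14) 'edbd': from fail(13)=1 chase 'd': 1 ⇒ 2;  out={3}∪out(2)={3}
  fail(17) 'ebaa': from fail(16)=23 chase 'a': 23→0 ⇒ 23;  out={4}∪out(23)={4}
  fail(5) 'bdaae': from fail(4)=23 chase 'e': 23 ⇒ 24;  out=∅∪out(24)={2}
  fail(11) 'eebdb': from fail(10)=2 chase 'b': 2→21→0 ⇒ 1;  out={1}∪out(1)={1}
  fail(6) 'bdaaed': from fail(5)=24 chase 'd': 24 ⇒ 25;  out={0}∪out(25)={0,7}

Scan:
i=0 'c': node 0→18
i=1 'e': node 18→7 (fail-walked)  ** P2@[1:1]
i=2 'e': node 7→8  ** P2@[2:2]
i=3 'd': node 8→12 (fail-walked)
i=4 'b': node 12→13
i=5 'd': node 13→14  ** P3@[2:5]
i=6 'e': node 14→7 (fail-walked)  ** P2@[6:6]
i=7 'd': node 7→12
i=8 'b': node 12→13
i=9 'd': node 13→14  ** P3@[6:9]
i=10 'e': node 14→7 (fail-walked)  ** P2@[10:10]
i=11 'e': node 7→8  ** P2@[11:11]
i=12 'b': node 8→9
i=13 'd': node 9→10
i=14 'b': node 10→11  ** P1@[10:14]
i=15 'd': node 11→2 (fail-walked)
i=16 'd': node 2→21 (fail-walked)
i=17 'a': node 21→22  ** P6@[16:17]
i=18 'd': node 22→21 (fail-walked)
i=19 'a': node 21→22  ** P6@[18:19]
i=20 'b': node 22→1 (fail-walked)
i=21 'd': node 1→2
i=22 'a': node 2→3  ** P6@[21:22]
i=23 'a': node 3→4
i=24 'e': node 4→5  ** P2@[24:24]
i=25 'd': node 5→6  ** P0@[20:25],P7@[23:25]
i=26 'c': node 6→18 (fail-walked)
i=27 'a': node 18→23 (fail-walked)
i=28 'e': node 23→24  ** P2@[28:28]
i=29 'd': node 24→25  ** P7@[27:29]
i=30 'd': node 25→21 (fail-walked)
i=31 'a': node 21→22  ** P6@[30:31]
i=32 'e': node 22→24 (fail-walked)  ** P2@[32:32]
i=33 'a': node 24→23 (fail-walked)
i=34 'e': node 23→24  ** P2@[34:34]
i=35 'b': node 24→15 (fail-walked)
i=36 'a': node 15→16
i=37 'c': node 16→18 (fail-walked)
i=38 'd': node 18→19
i=39 'a': node 19→20  ** P5@[37:39],P6@[38:39]
i=40 'e': node 20→24 (fail-walked)  ** P2@[40:40]
i=41 'a': node 24→23 (fail-walked)
i=42 'e': node 23→24  ** P2@[42:42]
i=43 'd': node 24→25  ** P7@[41:43]
i=44 'e': node 25→7 (fail-walked)  ** P2@[44:44]
i=45 'b': node 7→15
i=46 'a': node 15→16
i=47 'a': node 16→17  ** P4@[44:47]
i=48 'c': node 17→18 (fail-walked)
i=49 'd': node 18→19
i=50 'a': node 19→20  ** P5@[48:50],P6@[49:50]
i=51 'a': node 20→23 (fail-walked)
i=52 'e': node 23→24  ** P2@[52:52]
i=53 'd': node 24→25  ** P7@[51:53]
i=54 'a': node 25→22 (fail-walked)  ** P6@[53:54]
i=55 'b': node 22→1 (fail-walked)
i=56 'd': node 1→2
i=57 'a': node 2→3  ** P6@[56:57]
i=58 'a': node 3→4
i=59 'e': node 4→5  ** P2@[59:59]
i=60 'd': node 5→6  ** P0@[55:60],P7@[58:60]
i=61 'e': node 6→7 (fail-walked)  ** P2@[61:61]
i=62 'd': node 7→12
i=63 'b': node 12→13
i=64 'd': node 13→14  ** P3@[61:64]
i=65 'c': node 14→18 (fail-walked)
i=66 'a': node 18→23 (fail-walked)
i=67 'd': node 23→21 (fail-walked)
i=68 'a': node 21→22  ** P6@[67:68]

Result: [[1,2],[2,2],[5,3],[6,2],[9,3],[10,2],[11,2],[14,1],[17,6],[19,6],[22,6],[24,2],[25,0],[25,7],[28,2],[29,7],[31,6],[32,2],[34,2],[39,5],[39,6],[40,2],[42,2],[43,7],[44,2],[47,4],[50,5],[50,6],[52,2],[53,7],[54,6],[57,6],[59,2],[60,0],[60,7],[61,2],[64,3],[68,6]]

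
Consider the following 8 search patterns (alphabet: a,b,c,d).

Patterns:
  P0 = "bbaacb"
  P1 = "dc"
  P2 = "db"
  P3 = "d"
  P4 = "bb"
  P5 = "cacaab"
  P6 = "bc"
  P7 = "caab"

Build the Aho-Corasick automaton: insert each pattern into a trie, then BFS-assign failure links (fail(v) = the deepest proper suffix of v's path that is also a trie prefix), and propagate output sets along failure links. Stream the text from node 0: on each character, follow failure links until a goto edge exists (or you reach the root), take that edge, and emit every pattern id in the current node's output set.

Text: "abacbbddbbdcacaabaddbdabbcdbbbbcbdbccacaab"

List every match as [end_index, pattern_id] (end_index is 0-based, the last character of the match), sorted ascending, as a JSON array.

Build:
Trie (insert patterns):
  0='ε' goto b→1 c→10 d→7
  1='b' goto b→2 c→16
  2='bb' goto a→3  ←P4
  3='bba' goto a→4
  4='bbaa' goto c→5
  5='bbaac' goto b→6
  6='bbaacb' goto ·  ←P0
  7='d' goto b→9 c→8  ←P3
  8='dc' goto ·  ←P1
  9='db' goto ·  ←P2
  10='c' goto a→11
  11='ca' goto a→17 c→12
  12='cac' goto a→13
  13='caca' goto a→14
  14='cacaa' goto b→15
  15='cacaab' goto ·  ←P5
  16='bc' goto ·  ←P6
  17='caa' goto b→18
  18='caab' goto ·  ←P7

BFS fail/out derivation:
  n1('b'): parent n0 fail=0; on 'b' 0 → fail=0;  out ∅∪∅=∅
  n7('d'): parent n0 fail=0; on 'd' 0 → fail=0;  out {3}∪∅={3}
  n10('c'): parent n0 fail=0; on 'c' 0 → fail=0;  out ∅∪∅=∅
  n2('bb'): parent n1 fail=0; on 'b' 0 → fail=1;  out {4}∪∅={4}
  n8('dc'): parent n7 fail=0; on 'c' 0 → fail=10;  out {1}∪∅={1}
  n9('db'): parent n7 fail=0; on 'b' 0 → fail=1;  out {2}∪∅={2}
  n11('ca'): parent n10 fail=0; on 'a' 0 → fail=0;  out ∅∪∅=∅
  n16('bc'): parent n1 fail=0; on 'c' 0 → fail=10;  out {6}∪∅={6}
  n3('bba'): parent n2 fail=1; on 'a' 1→0 → fail=0;  out ∅∪∅=∅
  n12('cac'): parent n11 fail=0; on 'c' 0 → fail=10;  out ∅∪∅=∅
  n17('caa'): parent n11 fail=0; on 'a' 0 → fail=0;  out ∅∪∅=∅
  n4('bbaa'): parent n3 fail=0; on 'a' 0 → fail=0;  out ∅∪∅=∅
  n13('caca'): parent n12 fail=10; on 'a' 10 → fail=11;  out ∅∪∅=∅
  n18('caab'): parent n17 fail=0; on 'b' 0 → fail=1;  out {7}∪∅={7}
  n5('bbaac'): parent n4 fail=0; on 'c' 0 → fail=10;  out ∅∪∅=∅
  n14('cacaa'): parent n13 fail=11; on 'a' 11 → fail=17;  out ∅∪∅=∅
  n6('bbaacb'): parent n5 fail=10; on 'b' 10→0 → fail=1;  out {0}∪∅={0}
  n15('cacaab'): parent n14 fail=17; on 'b' 17 → fail=18;  out {5}∪{7}={5,7}

Scan:
[0] read 'a'  n0⇒n0
[1] read 'b'  n0⇒n1
[2] read 'a'  n1⇒n0 (via fail)
[3] read 'c'  n0⇒n10
[4] read 'b'  n10⇒n1 (via fail)
[5] read 'b'  n1⇒n2  emit P4@[4:5]
[6] read 'd'  n2⇒n7 (via fail)  emit P3@[6:6]
[7] read 'd'  n7⇒n7 (via fail)  emit P3@[7:7]
[8] read 'b'  n7⇒n9  emit P2@[7:8]
[9] read 'b'  n9⇒n2 (via fail)  emit P4@[8:9]
[10] read 'd'  n2⇒n7 (via fail)  emit P3@[10:10]
[11] read 'c'  n7⇒n8  emit P1@[10:11]
[12] read 'a'  n8⇒n11 (via fail)
[13] read 'c'  n11⇒n12
[14] read 'a'  n12⇒n13
[15] read 'a'  n13⇒n14
[16] read 'b'  n14⇒n15  emit P5@[11:16],P7@[13:16]
[17] read 'a'  n15⇒n0 (via fail)
[18] read 'd'  n0⇒n7  emit P3@[18:18]
[19] read 'd'  n7⇒n7 (via fail)  emit P3@[19:19]
[20] read 'b'  n7⇒n9  emit P2@[19:20]
[21] read 'd'  n9⇒n7 (via fail)  emit P3@[21:21]
[22] read 'a'  n7⇒n0 (via fail)
[23] read 'b'  n0⇒n1
[24] read 'b'  n1⇒n2  emit P4@[23:24]
[25] read 'c'  n2⇒n16 (via fail)  emit P6@[24:25]
[26] read 'd'  n16⇒n7 (via fail)  emit P3@[26:26]
[27] read 'b'  n7⇒n9  emit P2@[26:27]
[28] read 'b'  n9⇒n2 (via fail)  emit P4@[27:28]
[29] read 'b'  n2⇒n2 (via fail)  emit P4@[28:29]
[30] read 'b'  n2⇒n2 (via fail)  emit P4@[29:30]
[31] read 'c'  n2⇒n16 (via fail)  emit P6@[30:31]
[32] read 'b'  n16⇒n1 (via fail)
[33] read 'd'  n1⇒n7 (via fail)  emit P3@[33:33]
[34] read 'b'  n7⇒n9  emit P2@[33:34]
[35] read 'c'  n9⇒n16 (via fail)  emit P6@[34:35]
[36] read 'c'  n16⇒n10 (via fail)
[37] read 'a'  n10⇒n11
[38] read 'c'  n11⇒n12
[39] read 'a'  n12⇒n13
[40] read 'a'  n13⇒n14
[41] read 'b'  n14⇒n15  emit P5@[36:41],P7@[38:41]

All matches (sorted): [[5,4],[6,3],[7,3],[8,2],[9,4],[10,3],[11,1],[16,5],[16,7],[18,3],[19,3],[20,2],[21,3],[24,4],[25,6],[26,3],[27,2],[28,4],[29,4],[30,4],[31,6],[33,3],[34,2],[35,6],[41,5],[41,7]]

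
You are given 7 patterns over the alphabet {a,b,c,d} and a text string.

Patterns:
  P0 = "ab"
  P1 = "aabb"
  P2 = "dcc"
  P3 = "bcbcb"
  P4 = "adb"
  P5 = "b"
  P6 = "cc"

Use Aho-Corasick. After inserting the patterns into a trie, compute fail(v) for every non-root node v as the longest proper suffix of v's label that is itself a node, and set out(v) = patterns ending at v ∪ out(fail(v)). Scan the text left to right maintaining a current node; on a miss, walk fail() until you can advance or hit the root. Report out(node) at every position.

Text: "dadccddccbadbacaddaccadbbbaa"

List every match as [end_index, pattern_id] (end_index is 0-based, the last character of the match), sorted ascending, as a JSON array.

Construct AC machine:
Trie (insert patterns):
  n0 'ε': a→1 b→9 c→16 d→6
  n1 'a': a→3 b→2 d→14
  n2 'ab': ·  ←P0
  n3 'aa': b→4
  n4 'aab': b→5
  n5 'aabb': ·  ←P1
  n6 'd': c→7
  n7 'dc': c→8
  n8 'dcc': ·  ←P2
  n9 'b': c→10  ←P5
  n10 'bc': b→11
  n11 'bcb': c→12
  n12 'bcbc': b→13
  n13 'bcbcb': ·  ←P3
  n14 'ad': b→15
  n15 'adb': ·  ←P4
  n16 'c': c→17
  n17 'cc': ·  ←P6

BFS fail/out derivation:
  fail(1) 'a': from fail(0)=0 chase 'a': 0 ⇒ 0;  out=∅∪out(0)=∅
  fail(6) 'd': from fail(0)=0 chase 'd': 0 ⇒ 0;  out=∅∪out(0)=∅
  fail(9) 'b': from fail(0)=0 chase 'b': 0 ⇒ 0;  out={5}∪out(0)={5}
  fail(16) 'c': from fail(0)=0 chase 'c': 0 ⇒ 0;  out=∅∪out(0)=∅
  fail(2) 'ab': from fail(1)=0 chase 'b': 0 ⇒ 9;  out={0}∪out(9)={0,5}
  fail(3) 'aa': from fail(1)=0 chase 'a': 0 ⇒ 1;  out=∅∪out(1)=∅
  fail(7) 'dc': from fail(6)=0 chase 'c': 0 ⇒ 16;  out=∅∪out(16)=∅
  fail(10) 'bc': from fail(9)=0 chase 'c': 0 ⇒ 16;  out=∅∪out(16)=∅
  fail(14) 'ad': from fail(1)=0 chase 'd': 0 ⇒ 6;  out=∅∪out(6)=∅
  fail(17) 'cc': from fail(16)=0 chase 'c': 0 ⇒ 16;  out={6}∪out(16)={6}
  fail(4) 'aab': from fail(3)=1 chase 'b': 1 ⇒ 2;  out=∅∪out(2)={0,5}
  fail(8) 'dcc': from fail(7)=16 chase 'c': 16 ⇒ 17;  out={2}∪out(17)={2,6}
  fail(11) 'bcb': from fail(10)=16 chase 'b': 16→0 ⇒ 9;  out=∅∪out(9)={5}
  fail(15) 'adb': from fail(14)=6 chase 'b': 6→0 ⇒ 9;  out={4}∪out(9)={4,5}
  fail(5) 'aabb': from fail(4)=2 chase 'b': 2→9→0 ⇒ 9;  out={1}∪out(9)={1,5}
  fail(12) 'bcbc': from fail(11)=9 chase 'c': 9 ⇒ 10;  out=∅∪out(10)=∅
  fail(13) 'bcbcb': from fail(12)=10 chase 'b': 10 ⇒ 11;  out={3}∪out(11)={3,5}

Scan:
i=0 'd': node 0→6
i=1 'a': node 6→1 (via fail)
i=2 'd': node 1→14
i=3 'c': node 14→7 (via fail)
i=4 'c': node 7→8  → match P2@[2:4],P6@[3:4]
i=5 'd': node 8→6 (via fail)
i=6 'd': node 6→6 (via fail)
i=7 'c': node 6→7
i=8 'c': node 7→8  → match P2@[6:8],P6@[7:8]
i=9 'b': node 8→9 (via fail)  → match P5@[9:9]
i=10 'a': node 9→1 (via fail)
i=11 'd': node 1→14
i=12 'b': node 14→15  → match P4@[10:12],P5@[12:12]
i=13 'a': node 15→1 (via fail)
i=14 'c': node 1→16 (via fail)
i=15 'a': node 16→1 (via fail)
i=16 'd': node 1→14
i=17 'd': node 14→6 (via fail)
i=18 'a': node 6→1 (via fail)
i=19 'c': node 1→16 (via fail)
i=20 'c': node 16→17  → match P6@[19:20]
i=21 'a': node 17→1 (via fail)
i=22 'd': node 1→14
i=23 'b': node 14→15  → match P4@[21:23],P5@[23:23]
i=24 'b': node 15→9 (via fail)  → match P5@[24:24]
i=25 'b': node 9→9 (via fail)  → match P5@[25:25]
i=26 'a': node 9→1 (via fail)
i=27 'a': node 1→3

Matches: [[4,2],[4,6],[8,2],[8,6],[9,5],[12,4],[12,5],[20,6],[23,4],[23,5],[24,5],[25,5]]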